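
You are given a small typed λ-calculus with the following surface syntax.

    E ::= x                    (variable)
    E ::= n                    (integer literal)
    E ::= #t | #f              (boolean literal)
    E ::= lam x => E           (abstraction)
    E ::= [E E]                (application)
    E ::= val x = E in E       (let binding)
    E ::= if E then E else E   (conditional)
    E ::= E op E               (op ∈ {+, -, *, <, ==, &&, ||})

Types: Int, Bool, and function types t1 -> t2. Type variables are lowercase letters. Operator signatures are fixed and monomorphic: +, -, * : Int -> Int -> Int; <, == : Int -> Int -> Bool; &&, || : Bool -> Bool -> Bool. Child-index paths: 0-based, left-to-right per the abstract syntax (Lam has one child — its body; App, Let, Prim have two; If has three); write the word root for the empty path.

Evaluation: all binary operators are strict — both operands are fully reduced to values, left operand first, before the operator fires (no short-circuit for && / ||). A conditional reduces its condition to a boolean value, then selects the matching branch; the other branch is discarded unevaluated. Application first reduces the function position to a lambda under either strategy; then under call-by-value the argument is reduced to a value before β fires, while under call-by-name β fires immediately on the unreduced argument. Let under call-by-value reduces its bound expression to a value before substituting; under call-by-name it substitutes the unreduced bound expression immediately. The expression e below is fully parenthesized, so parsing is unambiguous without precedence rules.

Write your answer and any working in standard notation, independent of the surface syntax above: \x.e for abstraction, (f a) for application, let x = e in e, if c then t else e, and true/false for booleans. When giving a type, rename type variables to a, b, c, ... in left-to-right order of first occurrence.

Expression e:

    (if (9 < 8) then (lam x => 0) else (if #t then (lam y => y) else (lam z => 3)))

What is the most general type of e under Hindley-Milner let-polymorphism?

Answer: Int -> Int

Working:
  unify Int ~ Int
  unify Int ~ Int
  unify Bool ~ Bool
\x._ : a -> Int
  unify Bool ~ Bool
y : b
\y._ : b -> b
\z._ : c -> Int
  unify b -> b ~ c -> Int
  unify b ~ c
  unify c ~ Int
  unify a -> Int ~ Int -> Int
  unify a ~ Int
  unify Int ~ Int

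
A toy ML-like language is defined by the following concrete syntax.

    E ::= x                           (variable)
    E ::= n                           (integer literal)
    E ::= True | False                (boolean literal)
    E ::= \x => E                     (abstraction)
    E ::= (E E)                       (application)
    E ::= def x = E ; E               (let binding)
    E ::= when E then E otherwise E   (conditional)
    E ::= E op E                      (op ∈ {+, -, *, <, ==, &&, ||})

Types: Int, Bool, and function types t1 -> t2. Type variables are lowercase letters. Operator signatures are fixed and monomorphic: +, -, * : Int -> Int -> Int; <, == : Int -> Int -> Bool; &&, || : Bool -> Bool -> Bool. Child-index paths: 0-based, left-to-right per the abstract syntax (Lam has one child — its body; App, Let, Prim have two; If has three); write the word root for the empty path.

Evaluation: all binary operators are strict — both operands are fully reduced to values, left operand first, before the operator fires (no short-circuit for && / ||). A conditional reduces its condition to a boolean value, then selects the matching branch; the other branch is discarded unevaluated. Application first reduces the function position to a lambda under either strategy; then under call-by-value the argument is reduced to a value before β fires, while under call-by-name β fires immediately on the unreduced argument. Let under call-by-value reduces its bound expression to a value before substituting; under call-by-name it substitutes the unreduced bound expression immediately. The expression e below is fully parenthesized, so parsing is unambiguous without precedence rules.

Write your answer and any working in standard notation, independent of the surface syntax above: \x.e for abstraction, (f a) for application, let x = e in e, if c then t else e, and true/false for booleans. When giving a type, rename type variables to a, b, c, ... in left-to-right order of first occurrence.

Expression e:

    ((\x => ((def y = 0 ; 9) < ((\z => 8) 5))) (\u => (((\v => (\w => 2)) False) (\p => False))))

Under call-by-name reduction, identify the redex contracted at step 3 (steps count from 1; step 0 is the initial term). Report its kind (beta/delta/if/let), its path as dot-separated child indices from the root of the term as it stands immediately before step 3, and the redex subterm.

Trace:
step 0: ((\x.((let y = 0 in 9) < ((\z.8) 5))) (\u.(((\v.(\w.2)) false) (\p.false))))
step 1: [beta@root] ((let y = 0 in 9) < ((\z.8) 5))
step 2: [let@0] (9 < ((\z.8) 5))
step 3: [beta@1] (9 < 8)

Answer: beta at 1 : ((\z.8) 5)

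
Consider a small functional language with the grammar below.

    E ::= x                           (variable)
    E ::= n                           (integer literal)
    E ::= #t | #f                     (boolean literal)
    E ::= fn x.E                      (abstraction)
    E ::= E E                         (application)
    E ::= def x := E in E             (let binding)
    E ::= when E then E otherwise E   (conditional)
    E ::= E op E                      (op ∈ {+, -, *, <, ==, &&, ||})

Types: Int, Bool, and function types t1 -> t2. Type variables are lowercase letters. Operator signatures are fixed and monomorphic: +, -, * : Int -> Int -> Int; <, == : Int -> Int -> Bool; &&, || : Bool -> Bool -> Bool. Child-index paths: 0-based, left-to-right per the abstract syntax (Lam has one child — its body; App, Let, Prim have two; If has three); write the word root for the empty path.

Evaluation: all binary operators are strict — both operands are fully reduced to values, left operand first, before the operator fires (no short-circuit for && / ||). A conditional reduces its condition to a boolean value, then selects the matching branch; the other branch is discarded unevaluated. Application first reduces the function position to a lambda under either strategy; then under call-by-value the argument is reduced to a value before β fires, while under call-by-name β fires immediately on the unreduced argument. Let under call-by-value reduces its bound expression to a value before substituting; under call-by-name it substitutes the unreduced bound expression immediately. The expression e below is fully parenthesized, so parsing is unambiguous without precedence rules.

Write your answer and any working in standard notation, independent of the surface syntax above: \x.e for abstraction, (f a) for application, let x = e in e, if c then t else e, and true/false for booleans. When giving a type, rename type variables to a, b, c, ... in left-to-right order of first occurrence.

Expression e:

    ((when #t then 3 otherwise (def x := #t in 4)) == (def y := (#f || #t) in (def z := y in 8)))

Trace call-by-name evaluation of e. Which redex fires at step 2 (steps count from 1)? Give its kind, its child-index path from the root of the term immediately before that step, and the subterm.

Derivation:
step 0: ((if true then 3 else (let x = true in 4)) == (let y = (false || true) in (let z = y in 8)))
step 1: [if@0] (3 == (let y = (false || true) in (let z = y in 8)))
step 2: [let@1] (3 == (let z = (false || true) in 8))

Answer: let at 1 : (let y = (false || true) in (let z = y in 8))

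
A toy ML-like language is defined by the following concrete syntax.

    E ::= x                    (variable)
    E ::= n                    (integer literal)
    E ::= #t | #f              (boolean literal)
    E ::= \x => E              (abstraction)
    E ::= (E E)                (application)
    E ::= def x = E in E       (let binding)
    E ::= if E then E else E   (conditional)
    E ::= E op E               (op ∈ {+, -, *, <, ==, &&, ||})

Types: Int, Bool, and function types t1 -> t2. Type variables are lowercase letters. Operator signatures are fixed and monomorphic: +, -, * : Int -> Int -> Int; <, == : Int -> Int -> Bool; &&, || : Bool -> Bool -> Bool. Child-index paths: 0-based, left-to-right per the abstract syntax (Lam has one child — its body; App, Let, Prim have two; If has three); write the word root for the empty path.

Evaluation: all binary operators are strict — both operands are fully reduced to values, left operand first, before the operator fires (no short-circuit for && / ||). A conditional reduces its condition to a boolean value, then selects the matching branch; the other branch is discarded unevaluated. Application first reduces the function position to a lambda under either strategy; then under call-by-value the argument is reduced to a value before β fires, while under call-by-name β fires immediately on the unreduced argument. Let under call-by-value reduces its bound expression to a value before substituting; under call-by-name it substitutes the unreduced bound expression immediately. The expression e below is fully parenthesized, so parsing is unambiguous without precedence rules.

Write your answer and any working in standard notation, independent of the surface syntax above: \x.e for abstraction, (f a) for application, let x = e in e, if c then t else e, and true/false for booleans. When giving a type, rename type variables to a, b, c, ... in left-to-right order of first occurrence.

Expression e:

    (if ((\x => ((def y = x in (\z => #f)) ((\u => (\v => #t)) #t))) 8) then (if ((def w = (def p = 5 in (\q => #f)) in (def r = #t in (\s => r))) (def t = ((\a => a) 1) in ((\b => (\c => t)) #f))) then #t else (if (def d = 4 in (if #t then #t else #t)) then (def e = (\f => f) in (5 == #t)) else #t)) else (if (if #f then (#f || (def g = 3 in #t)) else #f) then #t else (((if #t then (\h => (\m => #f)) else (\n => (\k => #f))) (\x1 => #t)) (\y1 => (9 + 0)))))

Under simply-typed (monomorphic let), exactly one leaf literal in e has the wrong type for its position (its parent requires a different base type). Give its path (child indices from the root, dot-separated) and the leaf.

Answer: 1.2.1.1.1 : true

Working:
x : a
let y : a
\z._ : b -> Bool
\v._ : d -> Bool
\u._ : c -> d -> Bool
  unify c -> d -> Bool ~ Bool -> e
  unify c ~ Bool
  unify d -> Bool ~ e
_ _ : d -> Bool
  unify b -> Bool ~ (d -> Bool) -> f
  unify b ~ d -> Bool
  unify Bool ~ f
_ _ : Bool
\x._ : a -> Bool
  unify a -> Bool ~ Int -> g
  unify a ~ Int
  unify Bool ~ g
_ _ : Bool
  unify Bool ~ Bool
let p : Int
\q._ : h -> Bool
let w : h -> Bool
let r : Bool
r : Bool
\s._ : i -> Bool
a : j
\a._ : j -> j
  unify j -> j ~ Int -> k
  unify j ~ Int
  unify Int ~ k
_ _ : Int
let t : Int
t : Int
\c._ : m -> Int
\b._ : l -> m -> Int
  unify l -> m -> Int ~ Bool -> n
  unify l ~ Bool
  unify m -> Int ~ n
_ _ : m -> Int
  unify i -> Bool ~ (m -> Int) -> o
  unify i ~ m -> Int
  unify Bool ~ o
_ _ : Bool
  unify Bool ~ Bool
let d : Int
  unify Bool ~ Bool
  unify Bool ~ Bool
  unify Bool ~ Bool
f : p
\f._ : p -> p
let e : p -> p
  unify Int ~ Int
  unify Bool ~ Int
  FAIL: mismatch Bool ~ Int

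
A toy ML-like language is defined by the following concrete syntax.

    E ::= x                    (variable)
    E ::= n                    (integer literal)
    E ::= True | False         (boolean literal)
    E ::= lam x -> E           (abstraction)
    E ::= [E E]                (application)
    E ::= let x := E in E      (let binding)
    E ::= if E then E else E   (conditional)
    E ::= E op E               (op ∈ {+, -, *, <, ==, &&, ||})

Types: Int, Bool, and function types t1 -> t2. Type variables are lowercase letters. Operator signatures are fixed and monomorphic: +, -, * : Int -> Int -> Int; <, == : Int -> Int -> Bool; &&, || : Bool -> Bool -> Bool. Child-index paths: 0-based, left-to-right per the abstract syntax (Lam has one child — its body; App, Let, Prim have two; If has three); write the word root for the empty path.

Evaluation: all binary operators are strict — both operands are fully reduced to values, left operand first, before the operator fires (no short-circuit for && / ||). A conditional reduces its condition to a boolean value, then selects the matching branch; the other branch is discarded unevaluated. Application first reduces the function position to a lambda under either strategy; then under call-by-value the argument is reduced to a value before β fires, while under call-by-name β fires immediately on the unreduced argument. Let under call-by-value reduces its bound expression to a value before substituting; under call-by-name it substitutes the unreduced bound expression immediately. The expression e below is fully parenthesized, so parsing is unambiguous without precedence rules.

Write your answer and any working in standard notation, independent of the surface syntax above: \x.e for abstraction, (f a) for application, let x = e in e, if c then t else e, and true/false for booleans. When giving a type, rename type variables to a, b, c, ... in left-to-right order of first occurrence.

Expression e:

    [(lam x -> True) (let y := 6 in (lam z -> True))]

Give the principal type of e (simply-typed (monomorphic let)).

Working:
\x._ : a -> Bool
let y : Int
\z._ : b -> Bool
  unify a -> Bool ~ (b -> Bool) -> c
  unify a ~ b -> Bool
  unify Bool ~ c
_ _ : Bool

Answer: Bool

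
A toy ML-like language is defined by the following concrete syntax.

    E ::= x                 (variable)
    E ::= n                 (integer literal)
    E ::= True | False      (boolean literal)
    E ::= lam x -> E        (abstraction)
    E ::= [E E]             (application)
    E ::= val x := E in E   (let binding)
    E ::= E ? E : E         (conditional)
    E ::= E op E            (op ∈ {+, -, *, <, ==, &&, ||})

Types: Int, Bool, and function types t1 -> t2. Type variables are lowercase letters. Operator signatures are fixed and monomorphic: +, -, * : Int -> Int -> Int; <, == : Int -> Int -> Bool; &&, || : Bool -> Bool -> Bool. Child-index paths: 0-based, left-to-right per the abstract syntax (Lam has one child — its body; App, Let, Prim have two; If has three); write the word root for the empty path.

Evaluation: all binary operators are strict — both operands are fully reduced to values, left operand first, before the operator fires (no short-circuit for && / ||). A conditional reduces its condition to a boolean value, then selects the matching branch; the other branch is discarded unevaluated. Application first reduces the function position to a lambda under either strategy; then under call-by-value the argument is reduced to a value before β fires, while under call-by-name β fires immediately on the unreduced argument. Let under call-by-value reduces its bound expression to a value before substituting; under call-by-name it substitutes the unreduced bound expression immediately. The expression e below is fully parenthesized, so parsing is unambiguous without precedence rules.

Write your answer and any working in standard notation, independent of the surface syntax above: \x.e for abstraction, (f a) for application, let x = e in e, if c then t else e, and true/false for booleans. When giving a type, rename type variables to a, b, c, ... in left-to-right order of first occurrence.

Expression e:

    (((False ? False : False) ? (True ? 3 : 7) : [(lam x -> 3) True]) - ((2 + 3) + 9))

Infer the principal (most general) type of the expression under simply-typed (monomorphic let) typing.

Trace:
  unify Bool ~ Bool
  unify Bool ~ Bool
  unify Bool ~ Bool
  unify Bool ~ Bool
  unify Int ~ Int
\x._ : a -> Int
  unify a -> Int ~ Bool -> b
  unify a ~ Bool
  unify Int ~ b
_ _ : Int
  unify Int ~ Int
  unify Int ~ Int
  unify Int ~ Int
  unify Int ~ Int
  unify Int ~ Int
  unify Int ~ Int
  unify Int ~ Int

Answer: Int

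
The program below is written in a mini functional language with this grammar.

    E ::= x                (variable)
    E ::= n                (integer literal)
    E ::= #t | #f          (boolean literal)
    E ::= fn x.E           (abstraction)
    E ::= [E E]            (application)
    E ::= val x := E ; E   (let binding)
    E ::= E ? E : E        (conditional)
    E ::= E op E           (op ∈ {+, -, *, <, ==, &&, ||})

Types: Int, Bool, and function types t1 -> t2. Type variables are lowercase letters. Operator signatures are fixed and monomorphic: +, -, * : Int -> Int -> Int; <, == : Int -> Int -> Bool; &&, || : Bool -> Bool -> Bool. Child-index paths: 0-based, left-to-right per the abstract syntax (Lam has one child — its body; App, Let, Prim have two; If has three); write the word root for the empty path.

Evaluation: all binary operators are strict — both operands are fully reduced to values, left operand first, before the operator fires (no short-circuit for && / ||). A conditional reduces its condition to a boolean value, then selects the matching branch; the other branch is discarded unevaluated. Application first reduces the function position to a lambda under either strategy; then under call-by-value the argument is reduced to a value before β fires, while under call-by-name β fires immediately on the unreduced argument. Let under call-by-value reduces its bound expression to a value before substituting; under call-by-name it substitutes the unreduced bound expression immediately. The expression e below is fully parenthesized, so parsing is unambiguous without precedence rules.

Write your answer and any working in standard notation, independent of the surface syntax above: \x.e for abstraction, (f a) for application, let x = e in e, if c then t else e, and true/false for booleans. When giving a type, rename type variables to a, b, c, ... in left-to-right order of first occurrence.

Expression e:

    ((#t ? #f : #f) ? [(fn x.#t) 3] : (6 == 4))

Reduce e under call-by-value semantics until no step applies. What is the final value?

Working:
step 0: (if (if true then false else false) then ((\x.true) 3) else (6 == 4))
step 1: [if@0] (if false then ((\x.true) 3) else (6 == 4))
step 2: [if@root] (6 == 4)
step 3: [delta@root] false

Answer: false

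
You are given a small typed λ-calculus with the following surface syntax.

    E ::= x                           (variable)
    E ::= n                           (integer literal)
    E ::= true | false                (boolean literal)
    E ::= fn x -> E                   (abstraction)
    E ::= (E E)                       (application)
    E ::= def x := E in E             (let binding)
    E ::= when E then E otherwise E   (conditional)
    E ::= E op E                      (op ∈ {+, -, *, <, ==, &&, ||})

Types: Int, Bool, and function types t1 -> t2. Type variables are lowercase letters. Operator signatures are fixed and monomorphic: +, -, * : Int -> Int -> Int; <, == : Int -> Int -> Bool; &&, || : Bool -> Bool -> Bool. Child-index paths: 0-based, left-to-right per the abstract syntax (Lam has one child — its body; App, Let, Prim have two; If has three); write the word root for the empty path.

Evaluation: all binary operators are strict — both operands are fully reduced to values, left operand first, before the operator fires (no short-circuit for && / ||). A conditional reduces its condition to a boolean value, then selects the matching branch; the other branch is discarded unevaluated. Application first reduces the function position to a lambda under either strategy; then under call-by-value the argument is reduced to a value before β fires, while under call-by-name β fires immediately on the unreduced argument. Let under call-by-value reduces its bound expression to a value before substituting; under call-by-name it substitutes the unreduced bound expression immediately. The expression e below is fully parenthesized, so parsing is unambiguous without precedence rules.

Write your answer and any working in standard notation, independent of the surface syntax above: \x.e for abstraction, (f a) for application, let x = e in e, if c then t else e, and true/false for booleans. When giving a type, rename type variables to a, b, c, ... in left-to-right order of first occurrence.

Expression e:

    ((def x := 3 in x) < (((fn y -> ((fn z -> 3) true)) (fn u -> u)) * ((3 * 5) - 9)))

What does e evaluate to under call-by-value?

Working:
step 0: ((let x = 3 in x) < (((\y.((\z.3) true)) (\u.u)) * ((3 * 5) - 9)))
step 1: [let@0] (3 < (((\y.((\z.3) true)) (\u.u)) * ((3 * 5) - 9)))
step 2: [beta@1.0] (3 < (((\z.3) true) * ((3 * 5) - 9)))
step 3: [beta@1.0] (3 < (3 * ((3 * 5) - 9)))
step 4: [delta@1.1.0] (3 < (3 * (15 - 9)))
step 5: [delta@1.1] (3 < (3 * 6))
step 6: [delta@1] (3 < 18)
step 7: [delta@root] true

Answer: true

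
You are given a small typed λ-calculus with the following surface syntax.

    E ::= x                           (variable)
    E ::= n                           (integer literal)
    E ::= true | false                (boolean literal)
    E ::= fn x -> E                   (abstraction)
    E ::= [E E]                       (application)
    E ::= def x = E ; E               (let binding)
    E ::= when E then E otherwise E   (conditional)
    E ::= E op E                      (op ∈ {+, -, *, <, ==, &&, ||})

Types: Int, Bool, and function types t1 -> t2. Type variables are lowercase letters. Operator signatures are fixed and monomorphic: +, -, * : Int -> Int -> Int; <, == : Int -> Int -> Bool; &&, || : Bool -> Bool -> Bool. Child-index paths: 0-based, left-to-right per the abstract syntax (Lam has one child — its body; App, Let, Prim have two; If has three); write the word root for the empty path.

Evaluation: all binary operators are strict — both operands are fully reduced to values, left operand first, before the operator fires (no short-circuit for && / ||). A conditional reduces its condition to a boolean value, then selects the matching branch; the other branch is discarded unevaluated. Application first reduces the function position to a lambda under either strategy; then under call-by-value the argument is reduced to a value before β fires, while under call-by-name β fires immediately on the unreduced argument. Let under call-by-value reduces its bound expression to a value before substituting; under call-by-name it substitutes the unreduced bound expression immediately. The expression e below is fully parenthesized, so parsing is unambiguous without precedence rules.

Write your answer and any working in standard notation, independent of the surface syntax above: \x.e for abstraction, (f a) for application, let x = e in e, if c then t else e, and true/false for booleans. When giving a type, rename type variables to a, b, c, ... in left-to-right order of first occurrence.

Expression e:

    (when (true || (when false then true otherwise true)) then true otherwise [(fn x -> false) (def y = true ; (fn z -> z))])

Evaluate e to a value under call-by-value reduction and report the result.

Trace:
step 0: (if (true || (if false then true else true)) then true else ((\x.false) (let y = true in (\z.z))))
step 1: [if@0.1] (if (true || true) then true else ((\x.false) (let y = true in (\z.z))))
step 2: [delta@0] (if true then true else ((\x.false) (let y = true in (\z.z))))
step 3: [if@root] true

Answer: true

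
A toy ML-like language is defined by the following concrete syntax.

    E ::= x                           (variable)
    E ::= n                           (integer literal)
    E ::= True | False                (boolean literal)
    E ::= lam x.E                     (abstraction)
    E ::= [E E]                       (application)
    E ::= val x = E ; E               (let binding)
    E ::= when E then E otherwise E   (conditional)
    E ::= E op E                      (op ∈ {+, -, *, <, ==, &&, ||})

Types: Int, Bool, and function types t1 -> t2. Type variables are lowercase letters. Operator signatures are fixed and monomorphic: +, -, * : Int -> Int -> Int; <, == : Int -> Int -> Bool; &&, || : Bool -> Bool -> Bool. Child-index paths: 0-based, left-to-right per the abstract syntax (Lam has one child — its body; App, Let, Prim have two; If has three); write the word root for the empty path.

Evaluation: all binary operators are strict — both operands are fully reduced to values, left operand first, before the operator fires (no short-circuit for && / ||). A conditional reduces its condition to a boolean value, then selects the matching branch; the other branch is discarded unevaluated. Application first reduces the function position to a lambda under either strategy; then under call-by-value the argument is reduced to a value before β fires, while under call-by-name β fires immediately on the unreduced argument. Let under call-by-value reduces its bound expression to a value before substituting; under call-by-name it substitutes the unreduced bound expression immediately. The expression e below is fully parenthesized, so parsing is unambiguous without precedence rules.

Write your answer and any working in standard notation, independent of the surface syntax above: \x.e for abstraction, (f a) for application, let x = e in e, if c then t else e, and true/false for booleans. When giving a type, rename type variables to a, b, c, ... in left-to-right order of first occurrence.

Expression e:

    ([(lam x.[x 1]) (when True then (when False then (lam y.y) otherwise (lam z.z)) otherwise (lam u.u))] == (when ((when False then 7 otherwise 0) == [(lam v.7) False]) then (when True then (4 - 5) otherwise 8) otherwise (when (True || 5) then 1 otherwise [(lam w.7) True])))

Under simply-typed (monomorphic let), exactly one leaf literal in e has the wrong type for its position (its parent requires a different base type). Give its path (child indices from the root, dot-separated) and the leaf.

Answer: 1.2.0.1 : 5

Derivation:
x : a
  unify a ~ Int -> b
_ _ : b
\x._ : (Int -> b) -> b
  unify Bool ~ Bool
  unify Bool ~ Bool
y : c
\y._ : c -> c
z : d
\z._ : d -> d
  unify c -> c ~ d -> d
  unify c ~ d
  unify d ~ d
u : e
\u._ : e -> e
  unify d -> d ~ e -> e
  unify d ~ e
  unify e ~ e
  unify (Int -> b) -> b ~ (e -> e) -> f
  unify Int -> b ~ e -> e
  unify Int ~ e
  unify b ~ Int
  unify Int ~ f
_ _ : Int
  unify Int ~ Int
  unify Bool ~ Bool
  unify Int ~ Int
  unify Int ~ Int
\v._ : g -> Int
  unify g -> Int ~ Bool -> h
  unify g ~ Bool
  unify Int ~ h
_ _ : Int
  unify Int ~ Int
  unify Bool ~ Bool
  unify Bool ~ Bool
  unify Int ~ Int
  unify Int ~ Int
  unify Int ~ Int
  unify Bool ~ Bool
  unify Int ~ Bool
  FAIL: mismatch Int ~ Bool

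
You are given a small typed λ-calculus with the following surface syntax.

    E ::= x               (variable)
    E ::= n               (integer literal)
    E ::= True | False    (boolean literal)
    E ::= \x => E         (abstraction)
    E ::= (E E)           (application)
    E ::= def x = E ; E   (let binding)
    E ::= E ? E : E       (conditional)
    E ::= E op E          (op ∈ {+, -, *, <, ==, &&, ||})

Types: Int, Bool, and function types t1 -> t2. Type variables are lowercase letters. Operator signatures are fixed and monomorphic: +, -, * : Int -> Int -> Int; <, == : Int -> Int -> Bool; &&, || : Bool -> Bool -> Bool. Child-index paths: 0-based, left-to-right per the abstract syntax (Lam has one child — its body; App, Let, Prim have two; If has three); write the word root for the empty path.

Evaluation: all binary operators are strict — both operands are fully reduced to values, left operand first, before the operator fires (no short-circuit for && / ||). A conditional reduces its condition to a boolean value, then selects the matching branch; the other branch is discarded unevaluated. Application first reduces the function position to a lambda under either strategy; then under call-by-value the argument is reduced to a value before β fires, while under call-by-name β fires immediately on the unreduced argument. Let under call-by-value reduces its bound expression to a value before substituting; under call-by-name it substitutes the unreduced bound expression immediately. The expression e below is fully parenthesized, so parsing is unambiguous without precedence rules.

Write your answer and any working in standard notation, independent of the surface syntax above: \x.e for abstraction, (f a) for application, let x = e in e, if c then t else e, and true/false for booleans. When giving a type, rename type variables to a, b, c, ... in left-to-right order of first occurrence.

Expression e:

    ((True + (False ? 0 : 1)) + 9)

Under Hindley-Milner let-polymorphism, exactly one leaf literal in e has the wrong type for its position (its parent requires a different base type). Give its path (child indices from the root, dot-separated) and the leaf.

Trace:
  unify Bool ~ Int
  FAIL: mismatch Bool ~ Int

Answer: 0.0 : true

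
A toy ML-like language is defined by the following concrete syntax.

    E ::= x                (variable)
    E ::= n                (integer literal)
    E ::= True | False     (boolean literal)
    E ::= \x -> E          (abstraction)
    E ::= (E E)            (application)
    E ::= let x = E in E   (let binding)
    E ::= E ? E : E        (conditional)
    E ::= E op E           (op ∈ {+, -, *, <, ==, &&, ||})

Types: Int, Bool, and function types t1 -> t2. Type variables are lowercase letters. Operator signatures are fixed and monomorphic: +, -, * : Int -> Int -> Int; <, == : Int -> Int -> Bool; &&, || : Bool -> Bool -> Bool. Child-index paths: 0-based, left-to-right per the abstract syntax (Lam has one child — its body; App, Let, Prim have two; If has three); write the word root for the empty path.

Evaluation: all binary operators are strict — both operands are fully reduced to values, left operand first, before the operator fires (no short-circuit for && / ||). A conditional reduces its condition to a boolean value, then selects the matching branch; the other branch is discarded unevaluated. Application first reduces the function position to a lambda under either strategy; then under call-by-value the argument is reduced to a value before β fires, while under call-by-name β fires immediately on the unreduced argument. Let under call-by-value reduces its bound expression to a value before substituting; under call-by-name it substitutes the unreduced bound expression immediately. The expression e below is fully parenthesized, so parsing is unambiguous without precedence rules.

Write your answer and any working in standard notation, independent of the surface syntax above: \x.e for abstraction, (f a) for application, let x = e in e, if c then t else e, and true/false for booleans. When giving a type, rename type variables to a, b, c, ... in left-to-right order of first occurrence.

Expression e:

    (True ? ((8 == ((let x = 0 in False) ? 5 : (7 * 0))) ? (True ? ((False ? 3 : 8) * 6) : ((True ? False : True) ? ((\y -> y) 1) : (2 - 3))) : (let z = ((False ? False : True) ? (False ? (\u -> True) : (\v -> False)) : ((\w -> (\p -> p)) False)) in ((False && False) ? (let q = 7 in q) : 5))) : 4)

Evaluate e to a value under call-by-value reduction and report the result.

Trace:
step 0: (if true then (if (8 == (if (let x = 0 in false) then 5 else (7 * 0))) then (if true then ((if false then 3 else 8) * 6) else (if (if true then false else true) then ((\y.y) 1) else (2 - 3))) else (let z = (if (if false then false else true) then (if false then (\u.true) else (\v.false)) else ((\w.(\p.p)) false)) in (if (false && false) then (let q = 7 in q) else 5))) else 4)
step 1: [if@root] (if (8 == (if (let x = 0 in false) then 5 else (7 * 0))) then (if true then ((if false then 3 else 8) * 6) else (if (if true then false else true) then ((\y.y) 1) else (2 - 3))) else (let z = (if (if false then false else true) then (if false then (\u.true) else (\v.false)) else ((\w.(\p.p)) false)) in (if (false && false) then (let q = 7 in q) else 5)))
step 2: [let@0.1.0] (if (8 == (if false then 5 else (7 * 0))) then (if true then ((if false then 3 else 8) * 6) else (if (if true then false else true) then ((\y.y) 1) else (2 - 3))) else (let z = (if (if false then false else true) then (if false then (\u.true) else (\v.false)) else ((\w.(\p.p)) false)) in (if (false && false) then (let q = 7 in q) else 5)))
step 3: [if@0.1] (if (8 == (7 * 0)) then (if true then ((if false then 3 else 8) * 6) else (if (if true then false else true) then ((\y.y) 1) else (2 - 3))) else (let z = (if (if false then false else true) then (if false then (\u.true) else (\v.false)) else ((\w.(\p.p)) false)) in (if (false && false) then (let q = 7 in q) else 5)))
step 4: [delta@0.1] (if (8 == 0) then (if true then ((if false then 3 else 8) * 6) else (if (if true then false else true) then ((\y.y) 1) else (2 - 3))) else (let z = (if (if false then false else true) then (if false then (\u.true) else (\v.false)) else ((\w.(\p.p)) false)) in (if (false && false) then (let q = 7 in q) else 5)))
step 5: [delta@0] (if false then (if true then ((if false then 3 else 8) * 6) else (if (if true then false else true) then ((\y.y) 1) else (2 - 3))) else (let z = (if (if false then false else true) then (if false then (\u.true) else (\v.false)) else ((\w.(\p.p)) false)) in (if (false && false) then (let q = 7 in q) else 5)))
step 6: [if@root] (let z = (if (if false then false else true) then (if false then (\u.true) else (\v.false)) else ((\w.(\p.p)) false)) in (if (false && false) then (let q = 7 in q) else 5))
step 7: [if@0.0] (let z = (if true then (if false then (\u.true) else (\v.false)) else ((\w.(\p.p)) false)) in (if (false && false) then (let q = 7 in q) else 5))
step 8: [if@0] (let z = (if false then (\u.true) else (\v.false)) in (if (false && false) then (let q = 7 in q) else 5))
step 9: [if@0] (let z = (\v.false) in (if (false && false) then (let q = 7 in q) else 5))
step 10: [let@root] (if (false && false) then (let q = 7 in q) else 5)
step 11: [delta@0] (if false then (let q = 7 in q) else 5)
step 12: [if@root] 5

Answer: 5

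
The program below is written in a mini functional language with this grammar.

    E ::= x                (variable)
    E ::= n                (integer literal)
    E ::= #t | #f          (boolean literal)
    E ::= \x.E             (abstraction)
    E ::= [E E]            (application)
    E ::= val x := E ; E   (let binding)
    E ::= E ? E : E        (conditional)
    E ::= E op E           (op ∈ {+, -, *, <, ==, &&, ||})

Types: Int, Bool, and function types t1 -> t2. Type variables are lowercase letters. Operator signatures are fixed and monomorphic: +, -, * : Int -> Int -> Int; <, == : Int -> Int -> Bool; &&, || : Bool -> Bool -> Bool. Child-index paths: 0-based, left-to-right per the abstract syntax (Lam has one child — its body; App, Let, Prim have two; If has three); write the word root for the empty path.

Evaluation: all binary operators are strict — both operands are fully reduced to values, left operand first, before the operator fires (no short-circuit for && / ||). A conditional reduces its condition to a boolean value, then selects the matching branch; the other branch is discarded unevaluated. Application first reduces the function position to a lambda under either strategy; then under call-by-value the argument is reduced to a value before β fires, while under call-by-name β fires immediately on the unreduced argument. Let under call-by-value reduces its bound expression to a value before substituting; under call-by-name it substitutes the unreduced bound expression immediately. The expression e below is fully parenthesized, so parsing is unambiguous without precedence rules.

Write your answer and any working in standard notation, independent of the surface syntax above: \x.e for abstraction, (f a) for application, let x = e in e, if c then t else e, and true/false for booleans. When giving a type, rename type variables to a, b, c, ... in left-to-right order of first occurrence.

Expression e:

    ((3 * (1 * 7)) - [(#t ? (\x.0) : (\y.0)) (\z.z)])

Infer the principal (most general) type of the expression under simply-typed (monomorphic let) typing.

Working:
  unify Int ~ Int
  unify Int ~ Int
  unify Int ~ Int
  unify Int ~ Int
  unify Int ~ Int
  unify Bool ~ Bool
\x._ : a -> Int
\y._ : b -> Int
  unify a -> Int ~ b -> Int
  unify a ~ b
  unify Int ~ Int
z : c
\z._ : c -> c
  unify b -> Int ~ (c -> c) -> d
  unify b ~ c -> c
  unify Int ~ d
_ _ : Int
  unify Int ~ Int

Answer: Int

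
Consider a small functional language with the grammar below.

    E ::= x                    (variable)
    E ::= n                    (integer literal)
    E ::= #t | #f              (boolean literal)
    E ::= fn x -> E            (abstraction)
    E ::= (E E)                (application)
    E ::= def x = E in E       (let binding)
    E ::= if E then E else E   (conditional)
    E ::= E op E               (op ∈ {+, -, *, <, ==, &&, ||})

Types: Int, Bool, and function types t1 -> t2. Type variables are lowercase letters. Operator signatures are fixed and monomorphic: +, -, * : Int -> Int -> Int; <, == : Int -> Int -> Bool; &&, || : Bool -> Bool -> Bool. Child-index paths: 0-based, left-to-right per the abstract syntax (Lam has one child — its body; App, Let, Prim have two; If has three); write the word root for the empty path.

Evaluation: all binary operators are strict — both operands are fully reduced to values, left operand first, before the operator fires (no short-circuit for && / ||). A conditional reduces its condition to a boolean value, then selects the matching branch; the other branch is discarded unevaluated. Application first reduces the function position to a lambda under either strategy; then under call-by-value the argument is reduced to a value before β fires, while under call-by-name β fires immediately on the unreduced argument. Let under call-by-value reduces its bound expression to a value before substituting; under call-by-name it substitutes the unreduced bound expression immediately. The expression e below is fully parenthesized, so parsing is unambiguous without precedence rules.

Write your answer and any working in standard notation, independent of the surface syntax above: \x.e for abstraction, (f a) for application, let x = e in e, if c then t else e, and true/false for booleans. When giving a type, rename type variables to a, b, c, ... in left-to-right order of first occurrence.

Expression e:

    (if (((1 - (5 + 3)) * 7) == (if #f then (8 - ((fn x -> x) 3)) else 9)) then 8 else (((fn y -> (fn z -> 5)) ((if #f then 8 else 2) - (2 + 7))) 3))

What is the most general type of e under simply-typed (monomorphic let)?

Trace:
  unify Int ~ Int
  unify Int ~ Int
  unify Int ~ Int
  unify Int ~ Int
  unify Int ~ Int
  unify Int ~ Int
  unify Int ~ Int
  unify Bool ~ Bool
  unify Int ~ Int
x : a
\x._ : a -> a
  unify a -> a ~ Int -> b
  unify a ~ Int
  unify Int ~ b
_ _ : Int
  unify Int ~ Int
  unify Int ~ Int
  unify Int ~ Int
  unify Bool ~ Bool
\z._ : d -> Int
\y._ : c -> d -> Int
  unify Bool ~ Bool
  unify Int ~ Int
  unify Int ~ Int
  unify Int ~ Int
  unify Int ~ Int
  unify Int ~ Int
  unify c -> d -> Int ~ Int -> e
  unify c ~ Int
  unify d -> Int ~ e
_ _ : d -> Int
  unify d -> Int ~ Int -> f
  unify d ~ Int
  unify Int ~ f
_ _ : Int
  unify Int ~ Int

Answer: Int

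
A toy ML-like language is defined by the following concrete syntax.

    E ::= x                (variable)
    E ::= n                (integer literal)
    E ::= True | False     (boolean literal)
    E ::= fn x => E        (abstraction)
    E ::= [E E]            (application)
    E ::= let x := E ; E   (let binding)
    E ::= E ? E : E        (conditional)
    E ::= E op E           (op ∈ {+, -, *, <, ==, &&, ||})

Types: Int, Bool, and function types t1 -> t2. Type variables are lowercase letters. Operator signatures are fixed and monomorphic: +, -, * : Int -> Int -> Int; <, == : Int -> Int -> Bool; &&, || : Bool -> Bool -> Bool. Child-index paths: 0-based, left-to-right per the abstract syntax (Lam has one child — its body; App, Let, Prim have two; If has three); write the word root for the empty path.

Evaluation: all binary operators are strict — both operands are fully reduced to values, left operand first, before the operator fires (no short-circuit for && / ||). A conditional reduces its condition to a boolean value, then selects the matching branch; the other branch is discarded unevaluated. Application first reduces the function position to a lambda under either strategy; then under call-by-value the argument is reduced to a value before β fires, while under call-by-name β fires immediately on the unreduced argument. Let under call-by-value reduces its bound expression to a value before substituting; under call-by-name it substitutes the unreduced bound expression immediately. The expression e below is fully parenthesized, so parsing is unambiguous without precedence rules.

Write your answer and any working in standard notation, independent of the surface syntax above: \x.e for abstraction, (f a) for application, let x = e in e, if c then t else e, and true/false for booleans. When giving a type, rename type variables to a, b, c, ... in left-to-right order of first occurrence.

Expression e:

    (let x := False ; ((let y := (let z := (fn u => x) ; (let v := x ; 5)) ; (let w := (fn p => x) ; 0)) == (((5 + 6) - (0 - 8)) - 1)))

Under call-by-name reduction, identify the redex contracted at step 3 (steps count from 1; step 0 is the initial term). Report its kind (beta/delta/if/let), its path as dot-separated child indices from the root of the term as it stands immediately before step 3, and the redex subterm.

Trace:
step 0: (let x = false in ((let y = (let z = (\u.x) in (let v = x in 5)) in (let w = (\p.x) in 0)) == (((5 + 6) - (0 - 8)) - 1)))
step 1: [let@root] ((let y = (let z = (\u.false) in (let v = false in 5)) in (let w = (\p.false) in 0)) == (((5 + 6) - (0 - 8)) - 1))
step 2: [let@0] ((let w = (\p.false) in 0) == (((5 + 6) - (0 - 8)) - 1))
step 3: [let@0] (0 == (((5 + 6) - (0 - 8)) - 1))

Answer: let at 0 : (let w = (\p.false) in 0)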